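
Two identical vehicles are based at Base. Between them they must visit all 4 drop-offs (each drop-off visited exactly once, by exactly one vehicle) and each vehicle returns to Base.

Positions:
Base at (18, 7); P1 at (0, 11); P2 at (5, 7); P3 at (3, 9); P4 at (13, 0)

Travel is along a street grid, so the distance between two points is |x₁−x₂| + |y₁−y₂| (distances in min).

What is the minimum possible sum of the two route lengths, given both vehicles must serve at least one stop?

68 min — the smallest possible combined total.

There are 2^3 − 1 = 7 ways to divide the 4 stops into two non-empty groups. For each, the best each vehicle can do is its own shortest tour through its group:
  {P1} + {P2, P3, P4}: 44 + 48 = 92
  {P2} + {P1, P3, P4}: 26 + 58 = 84
  {P1, P2} + {P3, P4}: 44 + 48 = 92
  {P3} + {P1, P2, P4}: 34 + 58 = 92
  {P1, P3} + {P2, P4}: 44 + 40 = 84
  {P2, P3} + {P1, P4}: 34 + 58 = 92
  … (7 splits in total)
  {P1, P2, P3} + {P4}: 44 + 24 = 68  ← best
Best: vehicle 1 Base → P1 → P3 → P2 → Base = 44; vehicle 2 Base → P4 → Base = 24; combined 68.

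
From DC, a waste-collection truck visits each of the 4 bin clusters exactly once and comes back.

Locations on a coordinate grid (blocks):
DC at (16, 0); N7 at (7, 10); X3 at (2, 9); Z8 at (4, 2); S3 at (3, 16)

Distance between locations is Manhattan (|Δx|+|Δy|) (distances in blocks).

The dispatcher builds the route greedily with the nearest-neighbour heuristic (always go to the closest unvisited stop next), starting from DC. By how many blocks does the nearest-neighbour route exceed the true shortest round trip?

From DC: Z8=14, N7=19, X3=23, S3=29 → choose Z8 (14).
From Z8: X3=9, N7=11, S3=15 → choose X3 (9).
From X3: N7=6, S3=8 → choose N7 (6).
From N7: S3=10 → choose S3 (10).
NN route DC → Z8 → X3 → N7 → S3 → DC costs 68.
Optimal: DC → N7 → S3 → X3 → Z8 → DC costs 60 (by enumerating all 12 distinct tours).
Excess = 68 − 60 = 8.

The nearest-neighbour route is 8 blocks longer than optimal.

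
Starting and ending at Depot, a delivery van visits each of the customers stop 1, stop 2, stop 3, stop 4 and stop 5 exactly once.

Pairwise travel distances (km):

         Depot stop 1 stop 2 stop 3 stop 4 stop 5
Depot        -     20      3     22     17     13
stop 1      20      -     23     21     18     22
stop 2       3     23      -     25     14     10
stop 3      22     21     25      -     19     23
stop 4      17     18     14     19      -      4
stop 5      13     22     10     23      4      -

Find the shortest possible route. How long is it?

77 km — the shortest possible round trip.

There are 60 distinct closed tours to check (reversals are equivalent).
Depot - stop 1 - stop 2 - stop 3 - stop 4 - stop 5 - Depot: 20+23+25+19+4+13 = 104
Depot - stop 1 - stop 2 - stop 3 - stop 5 - stop 4 - Depot: 20+23+25+23+4+17 = 112
Depot - stop 1 - stop 2 - stop 4 - stop 3 - stop 5 - Depot: 20+23+14+19+23+13 = 112
Depot - stop 1 - stop 2 - stop 4 - stop 5 - stop 3 - Depot: 20+23+14+4+23+22 = 106
Depot - stop 1 - stop 2 - stop 5 - stop 3 - stop 4 - Depot: 20+23+10+23+19+17 = 112
Depot - stop 1 - stop 2 - stop 5 - stop 4 - stop 3 - Depot: 20+23+10+4+19+22 = 98
Depot - stop 1 - stop 3 - stop 2 - stop 4 - stop 5 - Depot: 20+21+25+14+4+13 = 97
Depot - stop 1 - stop 3 - stop 2 - stop 5 - stop 4 - Depot: 20+21+25+10+4+17 = 97
Depot - stop 1 - stop 3 - stop 4 - stop 2 - stop 5 - Depot: 20+21+19+14+10+13 = 97
Depot - stop 1 - stop 3 - stop 4 - stop 5 - stop 2 - Depot: 20+21+19+4+10+3 = 77
Depot - stop 1 - stop 3 - stop 5 - stop 2 - stop 4 - Depot: 20+21+23+10+14+17 = 105
Depot - stop 1 - stop 3 - stop 5 - stop 4 - stop 2 - Depot: 20+21+23+4+14+3 = 85
Depot - stop 1 - stop 4 - stop 2 - stop 3 - stop 5 - Depot: 20+18+14+25+23+13 = 113
Depot - stop 1 - stop 4 - stop 2 - stop 5 - stop 3 - Depot: 20+18+14+10+23+22 = 107
… (46 more)
The minimum is 77.
One optimal route: Depot → stop 1 → stop 3 → stop 4 → stop 5 → stop 2 → Depot (or its reverse).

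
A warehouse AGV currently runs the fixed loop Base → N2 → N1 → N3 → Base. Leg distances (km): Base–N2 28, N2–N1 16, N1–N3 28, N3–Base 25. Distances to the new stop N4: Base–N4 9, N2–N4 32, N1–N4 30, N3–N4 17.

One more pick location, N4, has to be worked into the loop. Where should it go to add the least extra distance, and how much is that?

Adding 1 km by placing N4 on the N3–Base leg.

Insertion cost between consecutive stops i–j is d(i,N4) + d(N4,j) − d(i,j):
  between Base and N2: 9 + 32 − 28 = 13
  between N2 and N1: 32 + 30 − 16 = 46
  between N1 and N3: 30 + 17 − 28 = 19
  between N3 and Base: 17 + 9 − 25 = 1
Cheapest insertion is between N3 and Base, adding 1.
New total = 97 + 1 = 98.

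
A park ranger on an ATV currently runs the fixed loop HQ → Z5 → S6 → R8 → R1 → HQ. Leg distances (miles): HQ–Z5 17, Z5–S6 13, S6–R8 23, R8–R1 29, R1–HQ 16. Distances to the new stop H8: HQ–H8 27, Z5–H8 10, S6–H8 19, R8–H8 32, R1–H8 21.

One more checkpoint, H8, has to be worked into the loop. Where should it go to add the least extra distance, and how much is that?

Insertion cost between consecutive stops i–j is d(i,H8) + d(H8,j) − d(i,j):
  between HQ and Z5: 27 + 10 − 17 = 20
  between Z5 and S6: 10 + 19 − 13 = 16
  between S6 and R8: 19 + 32 − 23 = 28
  between R8 and R1: 32 + 21 − 29 = 24
  between R1 and HQ: 21 + 27 − 16 = 32
Cheapest insertion is between Z5 and S6, adding 16.
New total = 98 + 16 = 114.

+16 miles — insert H8 between Z5 and S6.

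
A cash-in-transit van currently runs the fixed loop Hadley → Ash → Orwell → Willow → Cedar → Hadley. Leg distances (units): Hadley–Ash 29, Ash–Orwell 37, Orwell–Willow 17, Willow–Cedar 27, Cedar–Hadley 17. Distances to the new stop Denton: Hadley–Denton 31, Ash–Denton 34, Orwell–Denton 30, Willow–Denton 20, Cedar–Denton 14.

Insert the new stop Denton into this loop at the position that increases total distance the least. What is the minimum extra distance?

Insertion cost between consecutive stops i–j is d(i,Denton) + d(Denton,j) − d(i,j):
  between Hadley and Ash: 31 + 34 − 29 = 36
  between Ash and Orwell: 34 + 30 − 37 = 27
  between Orwell and Willow: 30 + 20 − 17 = 33
  between Willow and Cedar: 20 + 14 − 27 = 7
  between Cedar and Hadley: 14 + 31 − 17 = 28
Cheapest insertion is between Willow and Cedar, adding 7.
New total = 127 + 7 = 134.

Minimum extra distance: 7, inserting Denton between Willow and Cedar.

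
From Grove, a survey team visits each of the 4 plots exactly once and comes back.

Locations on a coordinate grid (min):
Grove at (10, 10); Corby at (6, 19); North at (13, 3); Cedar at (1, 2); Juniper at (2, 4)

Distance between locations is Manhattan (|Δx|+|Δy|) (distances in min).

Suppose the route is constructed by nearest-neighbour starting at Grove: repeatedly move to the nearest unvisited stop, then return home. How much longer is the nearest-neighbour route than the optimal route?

Grove: North=10, Corby=13, Juniper=14, Cedar=17 ⇒ North
North: Juniper=12, Cedar=13, Corby=23 ⇒ Juniper
Juniper: Cedar=3, Corby=19 ⇒ Cedar
Cedar: Corby=22 ⇒ Corby
NN route Grove → North → Juniper → Cedar → Corby → Grove costs 60.
Optimal: Grove → Corby → Juniper → Cedar → North → Grove costs 58 (by enumerating all 12 distinct tours).
Excess = 60 − 58 = 2.

The nearest-neighbour route is 2 min longer than optimal.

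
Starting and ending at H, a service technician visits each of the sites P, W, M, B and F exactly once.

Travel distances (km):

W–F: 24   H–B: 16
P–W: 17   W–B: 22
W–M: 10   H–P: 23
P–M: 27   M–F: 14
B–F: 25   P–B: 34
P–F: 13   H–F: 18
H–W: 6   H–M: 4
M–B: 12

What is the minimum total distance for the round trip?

There are 60 distinct closed tours to check (reversals are equivalent).
H→P→W→M→B→F→H: 23+17+10+12+25+18 = 105
H→P→W→M→F→B→H: 23+17+10+14+25+16 = 105
H→P→W→B→M→F→H: 23+17+22+12+14+18 = 106
H→P→W→B→F→M→H: 23+17+22+25+14+4 = 105
H→P→W→F→M→B→H: 23+17+24+14+12+16 = 106
H→P→W→F→B→M→H: 23+17+24+25+12+4 = 105
H→P→M→W→B→F→H: 23+27+10+22+25+18 = 125
H→P→M→W→F→B→H: 23+27+10+24+25+16 = 125
H→P→M→B→W→F→H: 23+27+12+22+24+18 = 126
H→P→M→B→F→W→H: 23+27+12+25+24+6 = 117
H→P→M→F→W→B→H: 23+27+14+24+22+16 = 126
H→P→M→F→B→W→H: 23+27+14+25+22+6 = 117
H→P→B→W→M→F→H: 23+34+22+10+14+18 = 121
H→P→B→W→F→M→H: 23+34+22+24+14+4 = 121
… (46 more)
H→W→P→F→B→M→H: 6+17+13+25+12+4 = 77  ← best
The minimum is 77.
One optimal route: H → W → P → F → B → M → H (or its reverse).

77 km — the shortest possible round trip.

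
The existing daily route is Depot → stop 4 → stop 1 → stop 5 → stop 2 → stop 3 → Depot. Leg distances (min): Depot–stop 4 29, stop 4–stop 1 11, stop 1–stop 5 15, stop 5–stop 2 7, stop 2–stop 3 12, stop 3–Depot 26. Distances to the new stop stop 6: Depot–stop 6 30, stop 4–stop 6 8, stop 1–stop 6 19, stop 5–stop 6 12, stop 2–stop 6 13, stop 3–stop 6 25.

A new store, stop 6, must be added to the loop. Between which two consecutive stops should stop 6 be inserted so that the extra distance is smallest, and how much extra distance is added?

Insertion cost between consecutive stops i–j is d(i,stop 6) + d(stop 6,j) − d(i,j):
  between Depot and stop 4: 30 + 8 − 29 = 9
  between stop 4 and stop 1: 8 + 19 − 11 = 16
  between stop 1 and stop 5: 19 + 12 − 15 = 16
  between stop 5 and stop 2: 12 + 13 − 7 = 18
  between stop 2 and stop 3: 13 + 25 − 12 = 26
  between stop 3 and Depot: 25 + 30 − 26 = 29
Cheapest insertion is between Depot and stop 4, adding 9.
New total = 100 + 9 = 109.

+9 min — insert stop 6 between Depot and stop 4.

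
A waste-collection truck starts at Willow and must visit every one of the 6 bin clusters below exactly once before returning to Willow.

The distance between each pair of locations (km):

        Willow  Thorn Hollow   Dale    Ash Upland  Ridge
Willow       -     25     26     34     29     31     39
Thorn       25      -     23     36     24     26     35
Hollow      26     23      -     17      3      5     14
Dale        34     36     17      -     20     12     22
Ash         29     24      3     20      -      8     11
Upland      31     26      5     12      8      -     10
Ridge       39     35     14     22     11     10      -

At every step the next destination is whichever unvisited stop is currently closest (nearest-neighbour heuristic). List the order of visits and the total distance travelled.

Nearest-neighbour total = 125 km; route Willow → Thorn → Hollow → Ash → Upland → Ridge → Dale → Willow.

At Willow the remaining stops are Thorn 25, Hollow 26, Ash 29, Upland 31, Dale 34, Ridge 39; go to Thorn.
At Thorn the remaining stops are Hollow 23, Ash 24, Upland 26, Ridge 35, Dale 36; go to Hollow.
At Hollow the remaining stops are Ash 3, Upland 5, Ridge 14, Dale 17; go to Ash.
At Ash the remaining stops are Upland 8, Ridge 11, Dale 20; go to Upland.
At Upland the remaining stops are Ridge 10, Dale 12; go to Ridge.
At Ridge the remaining stops are Dale 22; go to Dale.
Return Dale→Willow: 34.
Total = 25 + 23 + 3 + 8 + 10 + 22 + 34 = 125.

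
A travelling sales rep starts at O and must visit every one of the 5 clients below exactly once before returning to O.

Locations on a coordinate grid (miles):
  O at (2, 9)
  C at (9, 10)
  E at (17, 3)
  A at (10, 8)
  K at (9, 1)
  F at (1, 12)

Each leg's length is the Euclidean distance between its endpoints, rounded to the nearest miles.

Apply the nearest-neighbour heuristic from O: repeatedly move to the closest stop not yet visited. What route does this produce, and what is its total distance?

From O: distances to unvisited — F=3, C=7, A=8, K=11, E=16. Nearest is F (3).
From F: distances to unvisited — C=8, A=10, K=14, E=18. Nearest is C (8).
From C: distances to unvisited — A=2, K=9, E=11. Nearest is A (2).
From A: distances to unvisited — K=7, E=9. Nearest is K (7).
From K: distances to unvisited — E=8. Nearest is E (8).
Return E→O: 16.
Total = 3 + 8 + 2 + 7 + 8 + 16 = 44.

44 miles along O → F → C → A → K → E → O.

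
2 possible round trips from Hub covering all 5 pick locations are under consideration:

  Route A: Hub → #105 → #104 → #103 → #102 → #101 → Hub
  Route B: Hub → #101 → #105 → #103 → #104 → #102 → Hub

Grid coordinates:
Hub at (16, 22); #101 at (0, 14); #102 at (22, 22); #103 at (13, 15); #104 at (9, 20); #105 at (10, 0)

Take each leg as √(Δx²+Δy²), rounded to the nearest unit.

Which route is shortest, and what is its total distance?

Route A: 23 + 20 + 6 + 11 + 23 + 18 = 101
Route B: 18 + 17 + 15 + 6 + 13 + 6 = 75

Shortest is Route B, total 75.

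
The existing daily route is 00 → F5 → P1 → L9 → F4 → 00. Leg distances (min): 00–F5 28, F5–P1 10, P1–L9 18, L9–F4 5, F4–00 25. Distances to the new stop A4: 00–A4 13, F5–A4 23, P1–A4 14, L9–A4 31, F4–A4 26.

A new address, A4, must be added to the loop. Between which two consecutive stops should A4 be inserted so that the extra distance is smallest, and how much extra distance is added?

+8 min — insert A4 between 00 and F5.

Insertion cost between consecutive stops i–j is d(i,A4) + d(A4,j) − d(i,j):
  between 00 and F5: 13 + 23 − 28 = 8
  between F5 and P1: 23 + 14 − 10 = 27
  between P1 and L9: 14 + 31 − 18 = 27
  between L9 and F4: 31 + 26 − 5 = 52
  between F4 and 00: 26 + 13 − 25 = 14
Cheapest insertion is between 00 and F5, adding 8.
New total = 86 + 8 = 94.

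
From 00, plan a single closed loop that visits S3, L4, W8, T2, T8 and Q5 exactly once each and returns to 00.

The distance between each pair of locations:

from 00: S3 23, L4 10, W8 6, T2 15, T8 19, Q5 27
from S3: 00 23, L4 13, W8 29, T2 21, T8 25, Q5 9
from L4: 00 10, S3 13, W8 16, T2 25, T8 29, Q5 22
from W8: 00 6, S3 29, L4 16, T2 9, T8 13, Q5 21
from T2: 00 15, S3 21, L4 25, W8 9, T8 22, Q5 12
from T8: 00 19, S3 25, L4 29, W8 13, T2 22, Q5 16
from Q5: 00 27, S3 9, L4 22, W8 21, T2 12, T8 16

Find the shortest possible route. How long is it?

Shortest round trip = 85.

There are 360 distinct closed tours to check (reversals are equivalent).
00 - S3 - L4 - W8 - T2 - T8 - Q5 - 00: 23+13+16+9+22+16+27 = 126
00 - S3 - L4 - W8 - T2 - Q5 - T8 - 00: 23+13+16+9+12+16+19 = 108
00 - S3 - L4 - W8 - T8 - T2 - Q5 - 00: 23+13+16+13+22+12+27 = 126
00 - S3 - L4 - W8 - T8 - Q5 - T2 - 00: 23+13+16+13+16+12+15 = 108
00 - S3 - L4 - W8 - Q5 - T2 - T8 - 00: 23+13+16+21+12+22+19 = 126
00 - S3 - L4 - W8 - Q5 - T8 - T2 - 00: 23+13+16+21+16+22+15 = 126
00 - S3 - L4 - T2 - W8 - T8 - Q5 - 00: 23+13+25+9+13+16+27 = 126
00 - S3 - L4 - T2 - W8 - Q5 - T8 - 00: 23+13+25+9+21+16+19 = 126
… (352 more)
00 - L4 - S3 - Q5 - T2 - W8 - T8 - 00: 10+13+9+12+9+13+19 = 85  ← best
The minimum is 85.
One optimal route: 00 → L4 → S3 → Q5 → T2 → W8 → T8 → 00 (or its reverse).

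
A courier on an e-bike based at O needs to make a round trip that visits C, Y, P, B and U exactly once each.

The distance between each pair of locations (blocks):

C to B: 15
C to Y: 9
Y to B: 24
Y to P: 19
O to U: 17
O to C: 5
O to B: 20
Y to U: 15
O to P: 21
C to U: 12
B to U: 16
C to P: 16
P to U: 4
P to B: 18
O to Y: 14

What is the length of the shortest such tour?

O → C → Y → P → B → U → O: 5+9+19+18+16+17 = 84
O → C → Y → P → U → B → O: 5+9+19+4+16+20 = 73
O → C → Y → B → P → U → O: 5+9+24+18+4+17 = 77
O → C → Y → B → U → P → O: 5+9+24+16+4+21 = 79
O → C → Y → U → P → B → O: 5+9+15+4+18+20 = 71
O → C → Y → U → B → P → O: 5+9+15+16+18+21 = 84
O → C → P → Y → B → U → O: 5+16+19+24+16+17 = 97
O → C → P → Y → U → B → O: 5+16+19+15+16+20 = 91
O → C → P → B → Y → U → O: 5+16+18+24+15+17 = 95
O → C → P → B → U → Y → O: 5+16+18+16+15+14 = 84
O → C → P → U → Y → B → O: 5+16+4+15+24+20 = 84
O → C → P → U → B → Y → O: 5+16+4+16+24+14 = 79
O → C → B → Y → P → U → O: 5+15+24+19+4+17 = 84
O → C → B → Y → U → P → O: 5+15+24+15+4+21 = 84
… (46 more)
The minimum is 71.
One optimal route: O → C → Y → U → P → B → O (or its reverse).

Shortest round trip = 71 blocks.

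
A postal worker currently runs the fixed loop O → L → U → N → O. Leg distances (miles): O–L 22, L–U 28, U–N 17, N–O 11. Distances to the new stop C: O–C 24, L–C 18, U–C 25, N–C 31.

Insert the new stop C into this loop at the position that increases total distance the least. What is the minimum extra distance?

Insertion cost between consecutive stops i–j is d(i,C) + d(C,j) − d(i,j):
  between O and L: 24 + 18 − 22 = 20
  between L and U: 18 + 25 − 28 = 15
  between U and N: 25 + 31 − 17 = 39
  between N and O: 31 + 24 − 11 = 44
Cheapest insertion is between L and U, adding 15.
New total = 78 + 15 = 93.

Adding 15 miles by placing C on the L–U leg.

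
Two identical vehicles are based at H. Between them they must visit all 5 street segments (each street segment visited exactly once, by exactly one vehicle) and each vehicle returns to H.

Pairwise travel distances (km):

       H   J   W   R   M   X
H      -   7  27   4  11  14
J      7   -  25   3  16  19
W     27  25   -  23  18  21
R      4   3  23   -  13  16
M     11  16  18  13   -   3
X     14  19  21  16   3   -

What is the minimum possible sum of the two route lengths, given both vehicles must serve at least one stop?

75 km — the smallest possible combined total.

There are 2^4 − 1 = 15 ways to divide the 5 stops into two non-empty groups. For each, the best each vehicle can do is its own shortest tour through its group:
  {J} + {W, R, M, X}: 14 + 62 = 76
  {W} + {J, R, M, X}: 54 + 40 = 94
  {J, W} + {R, M, X}: 59 + 34 = 93
  {R} + {J, W, M, X}: 8 + 67 = 75
  {J, R} + {W, M, X}: 14 + 62 = 76
  {W, R} + {J, M, X}: 54 + 40 = 94
  … (15 splits in total)
Best: vehicle 1 H → R → H = 8; vehicle 2 H → J → W → M → X → H = 67; combined 75.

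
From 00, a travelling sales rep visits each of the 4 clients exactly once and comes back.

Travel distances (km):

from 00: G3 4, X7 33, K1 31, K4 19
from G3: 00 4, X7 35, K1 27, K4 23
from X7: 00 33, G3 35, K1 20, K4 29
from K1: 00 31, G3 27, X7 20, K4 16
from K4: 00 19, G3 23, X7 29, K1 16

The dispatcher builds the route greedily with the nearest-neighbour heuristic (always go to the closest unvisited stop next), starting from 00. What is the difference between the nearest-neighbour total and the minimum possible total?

Excess over optimum: 2 km.

00: G3=4, K4=19, K1=31, X7=33 ⇒ G3
G3: K4=23, K1=27, X7=35 ⇒ K4
K4: K1=16, X7=29 ⇒ K1
K1: X7=20 ⇒ X7
NN route 00 → G3 → K4 → K1 → X7 → 00 costs 96.
Optimal: 00 → G3 → X7 → K1 → K4 → 00 costs 94 (by enumerating all 12 distinct tours).
Excess = 96 − 94 = 2.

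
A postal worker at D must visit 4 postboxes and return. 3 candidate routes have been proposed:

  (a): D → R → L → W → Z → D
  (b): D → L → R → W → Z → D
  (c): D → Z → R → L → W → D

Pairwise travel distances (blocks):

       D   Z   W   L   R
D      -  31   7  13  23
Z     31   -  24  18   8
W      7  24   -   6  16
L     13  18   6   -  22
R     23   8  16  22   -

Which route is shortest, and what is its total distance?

(a): 23 + 22 + 6 + 24 + 31 = 106
(b): 13 + 22 + 16 + 24 + 31 = 106
(c): 31 + 8 + 22 + 6 + 7 = 74

74 blocks — (c) is the shortest.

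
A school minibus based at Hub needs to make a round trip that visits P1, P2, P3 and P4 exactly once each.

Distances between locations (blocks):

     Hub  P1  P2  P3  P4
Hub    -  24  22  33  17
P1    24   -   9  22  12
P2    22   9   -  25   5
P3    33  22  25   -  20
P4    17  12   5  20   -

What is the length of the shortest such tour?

86 blocks — the shortest possible round trip.

There are 12 distinct closed tours to check (reversals are equivalent).
Hub → P1 → P2 → P3 → P4 → Hub: 24+9+25+20+17 = 95
Hub → P1 → P2 → P4 → P3 → Hub: 24+9+5+20+33 = 91
Hub → P1 → P3 → P2 → P4 → Hub: 24+22+25+5+17 = 93
Hub → P1 → P3 → P4 → P2 → Hub: 24+22+20+5+22 = 93
Hub → P1 → P4 → P2 → P3 → Hub: 24+12+5+25+33 = 99
Hub → P1 → P4 → P3 → P2 → Hub: 24+12+20+25+22 = 103
Hub → P2 → P1 → P3 → P4 → Hub: 22+9+22+20+17 = 90
Hub → P2 → P1 → P4 → P3 → Hub: 22+9+12+20+33 = 96
Hub → P2 → P3 → P1 → P4 → Hub: 22+25+22+12+17 = 98
Hub → P2 → P4 → P1 → P3 → Hub: 22+5+12+22+33 = 94
Hub → P3 → P1 → P2 → P4 → Hub: 33+22+9+5+17 = 86
Hub → P3 → P2 → P1 → P4 → Hub: 33+25+9+12+17 = 96
The minimum is 86.
One optimal route: Hub → P3 → P1 → P2 → P4 → Hub (or its reverse).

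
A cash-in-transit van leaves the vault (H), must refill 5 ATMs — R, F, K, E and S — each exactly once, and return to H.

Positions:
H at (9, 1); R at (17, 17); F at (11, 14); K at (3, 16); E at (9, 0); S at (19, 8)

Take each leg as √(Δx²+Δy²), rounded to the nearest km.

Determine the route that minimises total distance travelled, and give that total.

H - R - F - K - E - S - H: 18+7+8+17+13+12 = 75
H - R - F - K - S - E - H: 18+7+8+18+13+1 = 65
H - R - F - E - K - S - H: 18+7+14+17+18+12 = 86
H - R - F - E - S - K - H: 18+7+14+13+18+16 = 86
H - R - F - S - K - E - H: 18+7+10+18+17+1 = 71
H - R - F - S - E - K - H: 18+7+10+13+17+16 = 81
H - R - K - F - E - S - H: 18+14+8+14+13+12 = 79
H - R - K - F - S - E - H: 18+14+8+10+13+1 = 64
H - R - K - E - F - S - H: 18+14+17+14+10+12 = 85
H - R - K - E - S - F - H: 18+14+17+13+10+13 = 85
H - R - K - S - F - E - H: 18+14+18+10+14+1 = 75
H - R - K - S - E - F - H: 18+14+18+13+14+13 = 90
H - R - E - F - K - S - H: 18+19+14+8+18+12 = 89
H - R - E - F - S - K - H: 18+19+14+10+18+16 = 95
… (46 more)
H - K - F - R - S - E - H: 16+8+7+9+13+1 = 54  ← best
The minimum is 54.
One optimal route: H → K → F → R → S → E → H (or its reverse).

54 km — the shortest possible round trip.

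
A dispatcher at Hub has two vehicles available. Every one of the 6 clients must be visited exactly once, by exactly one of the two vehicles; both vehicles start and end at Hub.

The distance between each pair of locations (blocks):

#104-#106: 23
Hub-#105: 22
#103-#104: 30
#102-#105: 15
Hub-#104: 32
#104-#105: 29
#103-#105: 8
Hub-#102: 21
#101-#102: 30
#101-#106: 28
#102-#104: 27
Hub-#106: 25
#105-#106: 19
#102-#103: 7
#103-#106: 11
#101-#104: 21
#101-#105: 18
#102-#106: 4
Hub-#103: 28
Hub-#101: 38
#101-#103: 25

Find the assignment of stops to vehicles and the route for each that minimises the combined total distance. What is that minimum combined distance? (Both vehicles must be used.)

Minimum combined distance: 157 blocks.

Check every non-empty split of the stops between the two vehicles; for each half take its own optimal tour:
  {#101} + {#102, #103, #104, #105, #106}: 76 + 96 = 172
  {#102} + {#101, #103, #104, #105, #106}: 42 + 115 = 157
  {#101, #102} + {#103, #104, #105, #106}: 89 + 96 = 185
  {#103} + {#101, #102, #104, #105, #106}: 56 + 109 = 165
  {#101, #103} + {#102, #104, #105, #106}: 91 + 96 = 187
  {#102, #103} + {#101, #104, #105, #106}: 56 + 109 = 165
  … (31 splits in total)
Best: vehicle 1 Hub → #102 → Hub = 42; vehicle 2 Hub → #104 → #101 → #105 → #103 → #106 → Hub = 115; combined 157.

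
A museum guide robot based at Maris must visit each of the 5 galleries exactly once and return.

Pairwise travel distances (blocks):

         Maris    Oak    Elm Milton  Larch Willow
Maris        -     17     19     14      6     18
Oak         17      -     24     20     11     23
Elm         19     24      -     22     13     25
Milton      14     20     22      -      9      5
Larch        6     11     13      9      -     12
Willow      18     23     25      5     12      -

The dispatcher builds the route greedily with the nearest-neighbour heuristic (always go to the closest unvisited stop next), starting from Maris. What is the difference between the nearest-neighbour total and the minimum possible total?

1 blocks longer than the optimal tour.

Maris: Larch=6, Milton=14, Oak=17, Willow=18, Elm=19 ⇒ Larch
Larch: Milton=9, Oak=11, Willow=12, Elm=13 ⇒ Milton
Milton: Willow=5, Oak=20, Elm=22 ⇒ Willow
Willow: Oak=23, Elm=25 ⇒ Oak
Oak: Elm=24 ⇒ Elm
NN route Maris → Larch → Milton → Willow → Oak → Elm → Maris costs 86.
Optimal: Maris → Oak → Elm → Larch → Willow → Milton → Maris costs 85 (by enumerating all 60 distinct tours).
Excess = 86 − 85 = 1.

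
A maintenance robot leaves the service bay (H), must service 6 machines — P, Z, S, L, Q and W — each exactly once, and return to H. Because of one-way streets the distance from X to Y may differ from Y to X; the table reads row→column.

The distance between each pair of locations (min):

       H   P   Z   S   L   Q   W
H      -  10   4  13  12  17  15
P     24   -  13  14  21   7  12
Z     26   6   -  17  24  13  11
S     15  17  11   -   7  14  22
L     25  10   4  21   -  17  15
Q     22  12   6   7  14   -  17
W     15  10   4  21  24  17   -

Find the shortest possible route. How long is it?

61 min — the shortest possible round trip.

H - P - Z - S - L - Q - W - H: 10+13+17+7+17+17+15 = 96
H - P - Z - S - L - W - Q - H: 10+13+17+7+15+17+22 = 101
H - P - Z - S - Q - L - W - H: 10+13+17+14+14+15+15 = 98
H - P - Z - S - Q - W - L - H: 10+13+17+14+17+24+25 = 120
H - P - Z - S - W - L - Q - H: 10+13+17+22+24+17+22 = 125
H - P - Z - S - W - Q - L - H: 10+13+17+22+17+14+25 = 118
H - P - Z - L - S - Q - W - H: 10+13+24+21+14+17+15 = 114
H - P - Z - L - S - W - Q - H: 10+13+24+21+22+17+22 = 129
… (712 more)
H - P - Q - S - L - Z - W - H: 10+7+7+7+4+11+15 = 61  ← best
The minimum is 61.
One optimal route: H → P → Q → S → L → Z → W → H.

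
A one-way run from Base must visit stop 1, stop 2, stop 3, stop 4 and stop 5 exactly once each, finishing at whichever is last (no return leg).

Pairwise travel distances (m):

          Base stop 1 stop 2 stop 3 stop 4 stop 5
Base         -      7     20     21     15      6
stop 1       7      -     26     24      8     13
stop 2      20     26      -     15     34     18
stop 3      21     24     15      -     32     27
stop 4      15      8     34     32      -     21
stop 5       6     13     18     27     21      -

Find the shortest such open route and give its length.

Shortest open route: 69 m.

There are 5! = 120 possible orderings.
Base → stop 1 → stop 2 → stop 3 → stop 4 → stop 5: 7+26+15+32+21 = 101
Base → stop 1 → stop 2 → stop 3 → stop 5 → stop 4: 7+26+15+27+21 = 96
Base → stop 1 → stop 2 → stop 4 → stop 3 → stop 5: 7+26+34+32+27 = 126
Base → stop 1 → stop 2 → stop 4 → stop 5 → stop 3: 7+26+34+21+27 = 115
Base → stop 1 → stop 2 → stop 5 → stop 3 → stop 4: 7+26+18+27+32 = 110
Base → stop 1 → stop 2 → stop 5 → stop 4 → stop 3: 7+26+18+21+32 = 104
Base → stop 1 → stop 3 → stop 2 → stop 4 → stop 5: 7+24+15+34+21 = 101
Base → stop 1 → stop 3 → stop 2 → stop 5 → stop 4: 7+24+15+18+21 = 85
Base → stop 1 → stop 3 → stop 4 → stop 2 → stop 5: 7+24+32+34+18 = 115
Base → stop 1 → stop 3 → stop 4 → stop 5 → stop 2: 7+24+32+21+18 = 102
Base → stop 1 → stop 3 → stop 5 → stop 2 → stop 4: 7+24+27+18+34 = 110
Base → stop 1 → stop 3 → stop 5 → stop 4 → stop 2: 7+24+27+21+34 = 113
Base → stop 1 → stop 4 → stop 2 → stop 3 → stop 5: 7+8+34+15+27 = 91
Base → stop 1 → stop 4 → stop 2 → stop 5 → stop 3: 7+8+34+18+27 = 94
… (106 more)
Base → stop 1 → stop 4 → stop 5 → stop 2 → stop 3: 7+8+21+18+15 = 69  ← best
The minimum is 69.
One shortest path: Base → stop 1 → stop 4 → stop 5 → stop 2 → stop 3.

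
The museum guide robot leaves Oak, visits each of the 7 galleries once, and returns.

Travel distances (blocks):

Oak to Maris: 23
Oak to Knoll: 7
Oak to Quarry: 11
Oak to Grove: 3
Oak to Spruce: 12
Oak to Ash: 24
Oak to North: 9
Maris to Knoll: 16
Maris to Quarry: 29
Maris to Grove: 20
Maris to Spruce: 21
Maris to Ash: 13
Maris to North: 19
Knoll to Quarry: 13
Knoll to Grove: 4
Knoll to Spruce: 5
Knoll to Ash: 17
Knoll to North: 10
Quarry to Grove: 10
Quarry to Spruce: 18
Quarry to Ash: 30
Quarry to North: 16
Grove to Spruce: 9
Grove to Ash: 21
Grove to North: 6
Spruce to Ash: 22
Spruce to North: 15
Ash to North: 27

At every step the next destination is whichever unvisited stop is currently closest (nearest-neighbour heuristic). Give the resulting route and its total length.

Oak → [Grove:3 / Knoll:7 / North:9 / Quarry:11 / Spruce:12 / Maris:23 / Ash:24] → Grove (3)
Grove → [Knoll:4 / North:6 / Spruce:9 / Quarry:10 / Maris:20 / Ash:21] → Knoll (4)
Knoll → [Spruce:5 / North:10 / Quarry:13 / Maris:16 / Ash:17] → Spruce (5)
Spruce → [North:15 / Quarry:18 / Maris:21 / Ash:22] → North (15)
North → [Quarry:16 / Maris:19 / Ash:27] → Quarry (16)
Quarry → [Maris:29 / Ash:30] → Maris (29)
Maris → [Ash:13] → Ash (13)
Return Ash→Oak: 24.
Total = 3 + 4 + 5 + 15 + 16 + 29 + 13 + 24 = 109.

109 blocks along Oak → Grove → Knoll → Spruce → North → Quarry → Maris → Ash → Oak.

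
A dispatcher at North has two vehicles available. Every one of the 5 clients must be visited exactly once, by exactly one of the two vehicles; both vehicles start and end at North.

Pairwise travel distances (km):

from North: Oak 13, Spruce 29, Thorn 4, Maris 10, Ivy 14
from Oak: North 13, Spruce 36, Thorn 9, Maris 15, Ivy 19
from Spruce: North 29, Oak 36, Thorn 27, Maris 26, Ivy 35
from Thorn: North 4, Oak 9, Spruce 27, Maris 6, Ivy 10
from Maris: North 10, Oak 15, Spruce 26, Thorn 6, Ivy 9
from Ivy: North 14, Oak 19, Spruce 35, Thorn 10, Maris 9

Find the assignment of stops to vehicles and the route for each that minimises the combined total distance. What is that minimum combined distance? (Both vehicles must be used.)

104 km — the smallest possible combined total.

There are 2^4 − 1 = 15 ways to divide the 5 stops into two non-empty groups. For each, the best each vehicle can do is its own shortest tour through its group:
  {Oak} + {Spruce, Thorn, Maris, Ivy}: 26 + 78 = 104
  {Spruce} + {Oak, Thorn, Maris, Ivy}: 58 + 51 = 109
  {Oak, Spruce} + {Thorn, Maris, Ivy}: 78 + 33 = 111
  {Thorn} + {Oak, Spruce, Maris, Ivy}: 8 + 96 = 104
  {Oak, Thorn} + {Spruce, Maris, Ivy}: 26 + 78 = 104
  {Spruce, Thorn} + {Oak, Maris, Ivy}: 60 + 51 = 111
  … (15 splits in total)
Best: vehicle 1 North → Oak → North = 26; vehicle 2 North → Spruce → Maris → Ivy → Thorn → North = 78; combined 104.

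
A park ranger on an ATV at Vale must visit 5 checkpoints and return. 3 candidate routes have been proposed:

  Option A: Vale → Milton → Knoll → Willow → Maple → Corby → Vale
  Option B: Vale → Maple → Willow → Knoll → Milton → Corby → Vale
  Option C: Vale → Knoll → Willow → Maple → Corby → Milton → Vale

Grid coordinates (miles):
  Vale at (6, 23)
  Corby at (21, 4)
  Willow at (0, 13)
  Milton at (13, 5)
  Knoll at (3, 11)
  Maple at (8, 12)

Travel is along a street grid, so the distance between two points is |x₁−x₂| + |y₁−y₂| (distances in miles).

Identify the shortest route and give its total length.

84 miles — Option C is the shortest.

Option A: 25 + 16 + 5 + 9 + 21 + 34 = 110
Option B: 13 + 9 + 5 + 16 + 9 + 34 = 86
Option C: 15 + 5 + 9 + 21 + 9 + 25 = 84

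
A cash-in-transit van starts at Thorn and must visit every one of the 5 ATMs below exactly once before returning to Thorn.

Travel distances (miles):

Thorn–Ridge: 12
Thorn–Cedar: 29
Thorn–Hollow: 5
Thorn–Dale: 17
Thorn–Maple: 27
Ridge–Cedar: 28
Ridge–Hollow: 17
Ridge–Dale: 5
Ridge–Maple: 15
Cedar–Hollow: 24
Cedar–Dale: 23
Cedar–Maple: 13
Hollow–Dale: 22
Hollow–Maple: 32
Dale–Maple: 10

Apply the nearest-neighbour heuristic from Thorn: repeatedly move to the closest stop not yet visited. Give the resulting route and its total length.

Thorn → [Hollow:5 / Ridge:12 / Dale:17 / Maple:27 / Cedar:29] → Hollow (5)
Hollow → [Ridge:17 / Dale:22 / Cedar:24 / Maple:32] → Ridge (17)
Ridge → [Dale:5 / Maple:15 / Cedar:28] → Dale (5)
Dale → [Maple:10 / Cedar:23] → Maple (10)
Maple → [Cedar:13] → Cedar (13)
Return Cedar→Thorn: 29.
Total = 5 + 17 + 5 + 10 + 13 + 29 = 79.

79 miles along Thorn → Hollow → Ridge → Dale → Maple → Cedar → Thorn.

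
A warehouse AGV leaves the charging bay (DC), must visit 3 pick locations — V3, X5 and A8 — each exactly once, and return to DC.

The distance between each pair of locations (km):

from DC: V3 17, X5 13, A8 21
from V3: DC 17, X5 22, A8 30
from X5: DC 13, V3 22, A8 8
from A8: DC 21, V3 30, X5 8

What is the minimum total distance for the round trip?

Minimum total distance: 68 km.

With 3 stops there are 3!/2 = 3 distinct round trips (a route and its reverse cost the same).
DC → V3 → X5 → A8 → DC: 17+22+8+21 = 68
DC → V3 → A8 → X5 → DC: 17+30+8+13 = 68
DC → X5 → V3 → A8 → DC: 13+22+30+21 = 86
The minimum is 68.
One optimal route: DC → V3 → X5 → A8 → DC (or its reverse).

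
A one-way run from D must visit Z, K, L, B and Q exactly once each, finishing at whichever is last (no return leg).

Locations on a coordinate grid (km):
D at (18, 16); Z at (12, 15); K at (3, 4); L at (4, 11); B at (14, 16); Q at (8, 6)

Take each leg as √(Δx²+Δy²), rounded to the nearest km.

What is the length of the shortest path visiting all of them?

Shortest open route: 26 km.

There are 5! = 120 possible orderings.
D→Z→K→L→B→Q: 6+14+7+11+12 = 50
D→Z→K→L→Q→B: 6+14+7+6+12 = 45
D→Z→K→B→L→Q: 6+14+16+11+6 = 53
D→Z→K→B→Q→L: 6+14+16+12+6 = 54
D→Z→K→Q→L→B: 6+14+5+6+11 = 42
D→Z→K→Q→B→L: 6+14+5+12+11 = 48
D→Z→L→K→B→Q: 6+9+7+16+12 = 50
D→Z→L→K→Q→B: 6+9+7+5+12 = 39
D→Z→L→B→K→Q: 6+9+11+16+5 = 47
D→Z→L→B→Q→K: 6+9+11+12+5 = 43
D→Z→L→Q→K→B: 6+9+6+5+16 = 42
D→Z→L→Q→B→K: 6+9+6+12+16 = 49
D→Z→B→K→L→Q: 6+2+16+7+6 = 37
D→Z→B→K→Q→L: 6+2+16+5+6 = 35
… (106 more)
D→B→Z→L→Q→K: 4+2+9+6+5 = 26  ← best
The minimum is 26.
One shortest path: D → B → Z → L → Q → K.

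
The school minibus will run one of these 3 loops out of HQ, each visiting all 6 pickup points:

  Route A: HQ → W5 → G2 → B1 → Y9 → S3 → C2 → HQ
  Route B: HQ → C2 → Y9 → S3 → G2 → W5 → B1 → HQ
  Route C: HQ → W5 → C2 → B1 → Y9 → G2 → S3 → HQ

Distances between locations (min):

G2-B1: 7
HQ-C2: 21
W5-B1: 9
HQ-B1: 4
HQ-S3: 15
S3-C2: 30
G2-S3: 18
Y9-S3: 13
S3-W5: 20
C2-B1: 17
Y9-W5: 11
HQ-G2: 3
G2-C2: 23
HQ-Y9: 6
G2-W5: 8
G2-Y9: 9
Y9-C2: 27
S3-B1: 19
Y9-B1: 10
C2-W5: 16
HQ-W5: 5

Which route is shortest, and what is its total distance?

Shortest is Route C, total 90 min.

Route A: 5 + 8 + 7 + 10 + 13 + 30 + 21 = 94
Route B: 21 + 27 + 13 + 18 + 8 + 9 + 4 = 100
Route C: 5 + 16 + 17 + 10 + 9 + 18 + 15 = 90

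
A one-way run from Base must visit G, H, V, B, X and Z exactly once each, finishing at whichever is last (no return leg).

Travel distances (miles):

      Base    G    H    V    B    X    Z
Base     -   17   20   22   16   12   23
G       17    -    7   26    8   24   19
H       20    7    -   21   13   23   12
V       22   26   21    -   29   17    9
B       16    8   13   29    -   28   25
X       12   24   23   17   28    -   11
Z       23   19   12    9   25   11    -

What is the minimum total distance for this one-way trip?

65 miles — the minimum one-way total.

There are 6! = 720 possible orderings.
Base → G → H → V → B → X → Z: 17+7+21+29+28+11 = 113
Base → G → H → V → B → Z → X: 17+7+21+29+25+11 = 110
Base → G → H → V → X → B → Z: 17+7+21+17+28+25 = 115
Base → G → H → V → X → Z → B: 17+7+21+17+11+25 = 98
Base → G → H → V → Z → B → X: 17+7+21+9+25+28 = 107
Base → G → H → V → Z → X → B: 17+7+21+9+11+28 = 93
Base → G → H → B → V → X → Z: 17+7+13+29+17+11 = 94
Base → G → H → B → V → Z → X: 17+7+13+29+9+11 = 86
… (712 more)
Base → X → V → Z → H → G → B: 12+17+9+12+7+8 = 65  ← best
The minimum is 65.
One shortest path: Base → X → V → Z → H → G → B.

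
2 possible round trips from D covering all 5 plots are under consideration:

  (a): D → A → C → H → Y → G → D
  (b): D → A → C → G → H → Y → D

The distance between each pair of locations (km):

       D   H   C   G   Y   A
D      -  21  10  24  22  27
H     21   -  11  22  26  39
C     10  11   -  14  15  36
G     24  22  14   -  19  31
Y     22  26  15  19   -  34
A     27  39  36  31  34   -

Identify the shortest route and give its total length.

Shortest is (a), total 143 km.

(a): 27 + 36 + 11 + 26 + 19 + 24 = 143
(b): 27 + 36 + 14 + 22 + 26 + 22 = 147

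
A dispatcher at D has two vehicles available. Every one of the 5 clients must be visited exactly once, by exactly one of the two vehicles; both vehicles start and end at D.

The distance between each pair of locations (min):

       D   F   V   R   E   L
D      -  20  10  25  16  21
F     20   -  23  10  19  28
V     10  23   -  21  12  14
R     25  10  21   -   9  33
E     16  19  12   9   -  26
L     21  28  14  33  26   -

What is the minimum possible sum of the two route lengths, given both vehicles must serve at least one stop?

Minimum combined distance: 100 min.

Check every non-empty split of the stops between the two vehicles; for each half take its own optimal tour:
  {F} + {V, R, E, L}: 40 + 81 = 121
  {V} + {F, R, E, L}: 20 + 84 = 104
  {F, V} + {R, E, L}: 53 + 79 = 132
  {R} + {F, V, E, L}: 50 + 86 = 136
  {F, R} + {V, E, L}: 55 + 63 = 118
  {V, R} + {F, E, L}: 56 + 84 = 140
  … (15 splits in total)
  {F, R, E} + {V, L}: 55 + 45 = 100  ← best
Best: vehicle 1 D → F → R → E → D = 55; vehicle 2 D → V → L → D = 45; combined 100.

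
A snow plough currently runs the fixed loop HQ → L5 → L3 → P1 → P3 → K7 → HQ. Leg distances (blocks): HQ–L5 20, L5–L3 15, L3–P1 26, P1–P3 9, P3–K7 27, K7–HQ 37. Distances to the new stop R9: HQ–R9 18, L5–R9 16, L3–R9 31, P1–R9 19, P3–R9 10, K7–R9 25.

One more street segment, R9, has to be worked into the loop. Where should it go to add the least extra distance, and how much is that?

Insertion cost between consecutive stops i–j is d(i,R9) + d(R9,j) − d(i,j):
  between HQ and L5: 18 + 16 − 20 = 14
  between L5 and L3: 16 + 31 − 15 = 32
  between L3 and P1: 31 + 19 − 26 = 24
  between P1 and P3: 19 + 10 − 9 = 20
  between P3 and K7: 10 + 25 − 27 = 8
  between K7 and HQ: 25 + 18 − 37 = 6
Cheapest insertion is between K7 and HQ, adding 6.
New total = 134 + 6 = 140.

Minimum extra distance: 6 blocks, inserting R9 between K7 and HQ.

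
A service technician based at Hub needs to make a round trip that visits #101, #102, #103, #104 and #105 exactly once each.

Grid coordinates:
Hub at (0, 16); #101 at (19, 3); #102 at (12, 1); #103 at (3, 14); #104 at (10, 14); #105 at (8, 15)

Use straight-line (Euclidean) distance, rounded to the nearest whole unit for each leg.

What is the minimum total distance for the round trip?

Shortest round trip = 51.

Hub → #101 → #102 → #103 → #104 → #105 → Hub: 23+7+16+7+2+8 = 63
Hub → #101 → #102 → #103 → #105 → #104 → Hub: 23+7+16+5+2+10 = 63
Hub → #101 → #102 → #104 → #103 → #105 → Hub: 23+7+13+7+5+8 = 63
Hub → #101 → #102 → #104 → #105 → #103 → Hub: 23+7+13+2+5+4 = 54
Hub → #101 → #102 → #105 → #103 → #104 → Hub: 23+7+15+5+7+10 = 67
Hub → #101 → #102 → #105 → #104 → #103 → Hub: 23+7+15+2+7+4 = 58
Hub → #101 → #103 → #102 → #104 → #105 → Hub: 23+19+16+13+2+8 = 81
Hub → #101 → #103 → #102 → #105 → #104 → Hub: 23+19+16+15+2+10 = 85
Hub → #101 → #103 → #104 → #102 → #105 → Hub: 23+19+7+13+15+8 = 85
Hub → #101 → #103 → #104 → #105 → #102 → Hub: 23+19+7+2+15+19 = 85
Hub → #101 → #103 → #105 → #102 → #104 → Hub: 23+19+5+15+13+10 = 85
Hub → #101 → #103 → #105 → #104 → #102 → Hub: 23+19+5+2+13+19 = 81
Hub → #101 → #104 → #102 → #103 → #105 → Hub: 23+14+13+16+5+8 = 79
Hub → #101 → #104 → #102 → #105 → #103 → Hub: 23+14+13+15+5+4 = 74
… (46 more)
Hub → #102 → #101 → #104 → #105 → #103 → Hub: 19+7+14+2+5+4 = 51  ← best
The minimum is 51.
One optimal route: Hub → #102 → #101 → #104 → #105 → #103 → Hub (or its reverse).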